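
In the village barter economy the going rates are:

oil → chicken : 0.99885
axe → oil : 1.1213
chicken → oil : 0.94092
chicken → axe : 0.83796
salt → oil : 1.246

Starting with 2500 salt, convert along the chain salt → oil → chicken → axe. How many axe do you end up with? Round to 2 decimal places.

2500 salt × 1.246 = 3115 oil
3115 oil × 0.99885 = 3111.41775 chicken
3111.41775 chicken × 0.83796 = 2607.24361779 axe

2607.24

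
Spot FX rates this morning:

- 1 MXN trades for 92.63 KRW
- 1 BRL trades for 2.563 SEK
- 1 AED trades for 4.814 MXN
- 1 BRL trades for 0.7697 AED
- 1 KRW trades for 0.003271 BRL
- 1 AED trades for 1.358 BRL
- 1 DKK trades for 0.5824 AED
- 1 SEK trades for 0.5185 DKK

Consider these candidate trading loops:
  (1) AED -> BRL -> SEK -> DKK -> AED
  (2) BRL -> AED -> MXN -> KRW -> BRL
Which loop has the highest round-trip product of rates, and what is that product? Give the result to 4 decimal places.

1.1227

(1) 1.358 × 2.563 × 0.5185 × 0.5824 = 1.05104
(2) 0.7697 × 4.814 × 92.63 × 0.003271 = 1.12269
Highest is cycle (2) at 1.1227 (>1, arbitrage).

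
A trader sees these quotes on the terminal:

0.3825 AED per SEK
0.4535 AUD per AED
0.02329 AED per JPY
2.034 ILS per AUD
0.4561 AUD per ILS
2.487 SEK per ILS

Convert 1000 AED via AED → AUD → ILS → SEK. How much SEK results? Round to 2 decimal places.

2294.06

1000 AED × 0.4535 = 453.5 AUD
453.5 AUD × 2.034 = 922.419 ILS
922.419 ILS × 2.487 = 2294.056053 SEK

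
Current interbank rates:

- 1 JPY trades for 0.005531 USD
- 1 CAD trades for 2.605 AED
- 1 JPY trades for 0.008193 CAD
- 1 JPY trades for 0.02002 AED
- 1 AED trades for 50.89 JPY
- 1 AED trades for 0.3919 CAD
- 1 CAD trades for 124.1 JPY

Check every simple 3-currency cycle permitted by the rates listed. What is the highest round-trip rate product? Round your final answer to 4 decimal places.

1.0861

JPY→CAD→AED→JPY: 0.008193 × 2.605 × 50.89 = 1.08613
JPY→AED→CAD→JPY: 0.02002 × 0.3919 × 124.1 = 0.97367
Maximum is JPY→CAD→AED→JPY at 1.0861; arbitrage exists.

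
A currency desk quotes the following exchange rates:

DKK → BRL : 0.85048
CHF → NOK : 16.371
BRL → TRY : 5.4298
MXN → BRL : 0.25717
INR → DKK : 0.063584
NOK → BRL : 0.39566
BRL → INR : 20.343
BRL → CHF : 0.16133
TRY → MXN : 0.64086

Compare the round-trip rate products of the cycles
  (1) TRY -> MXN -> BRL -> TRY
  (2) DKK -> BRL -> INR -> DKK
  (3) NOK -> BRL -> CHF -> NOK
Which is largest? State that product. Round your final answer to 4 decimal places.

1.1001

(1) 0.64086 × 0.25717 × 5.4298 = 0.89489
(2) 0.85048 × 20.343 × 0.063584 = 1.10009
(3) 0.39566 × 0.16133 × 16.371 = 1.04499
Highest is cycle (2) at 1.1001 (>1, arbitrage).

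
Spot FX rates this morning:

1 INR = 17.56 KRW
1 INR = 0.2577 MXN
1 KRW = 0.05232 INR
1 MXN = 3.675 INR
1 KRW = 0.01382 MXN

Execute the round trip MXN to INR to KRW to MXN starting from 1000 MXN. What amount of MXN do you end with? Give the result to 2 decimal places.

891.85

1000 MXN × 3.675 = 3675 INR
3675 INR × 17.56 = 64533 KRW
64533 KRW × 0.01382 = 891.84606 MXN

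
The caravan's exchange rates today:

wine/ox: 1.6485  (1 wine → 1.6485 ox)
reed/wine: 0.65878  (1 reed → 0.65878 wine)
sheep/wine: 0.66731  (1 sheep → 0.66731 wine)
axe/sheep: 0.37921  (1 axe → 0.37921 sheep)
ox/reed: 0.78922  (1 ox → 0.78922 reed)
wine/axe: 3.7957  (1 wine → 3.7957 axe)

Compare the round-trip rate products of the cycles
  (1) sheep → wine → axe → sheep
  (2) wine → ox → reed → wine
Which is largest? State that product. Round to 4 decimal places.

0.9605

(1) 0.66731 × 3.7957 × 0.37921 = 0.96050
(2) 1.6485 × 0.78922 × 0.65878 = 0.85709
Highest is cycle (1) at 0.9605 (≤1, no arbitrage).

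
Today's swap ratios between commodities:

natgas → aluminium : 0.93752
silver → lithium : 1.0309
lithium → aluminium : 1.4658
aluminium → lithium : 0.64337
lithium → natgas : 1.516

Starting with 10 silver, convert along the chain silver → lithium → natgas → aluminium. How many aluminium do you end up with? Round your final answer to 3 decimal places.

14.652

10 silver × 1.0309 = 10.309 lithium
10.309 lithium × 1.516 = 15.628444 natgas
15.628444 natgas × 0.93752 = 14.65197881888 aluminium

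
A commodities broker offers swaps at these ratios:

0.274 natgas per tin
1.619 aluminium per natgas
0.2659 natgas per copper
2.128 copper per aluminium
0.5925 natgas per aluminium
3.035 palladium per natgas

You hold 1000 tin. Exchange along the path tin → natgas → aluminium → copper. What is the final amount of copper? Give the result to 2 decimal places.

943.99

1000 tin × 0.274 = 274 natgas
274 natgas × 1.619 = 443.606 aluminium
443.606 aluminium × 2.128 = 943.993568 copper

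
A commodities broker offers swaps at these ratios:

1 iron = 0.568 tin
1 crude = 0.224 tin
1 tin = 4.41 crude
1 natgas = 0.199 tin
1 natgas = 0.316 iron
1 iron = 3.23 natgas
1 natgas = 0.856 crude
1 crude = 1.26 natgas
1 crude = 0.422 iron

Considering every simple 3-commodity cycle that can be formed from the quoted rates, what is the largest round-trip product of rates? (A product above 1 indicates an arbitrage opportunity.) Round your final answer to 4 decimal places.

natgas→crude→iron→natgas: 0.856 × 0.422 × 3.23 = 1.16678
natgas→tin→crude→natgas: 0.199 × 4.41 × 1.26 = 1.10576
tin→crude→iron→tin: 4.41 × 0.422 × 0.568 = 1.05706
Maximum is natgas→crude→iron→natgas at 1.1668; arbitrage exists.

1.1668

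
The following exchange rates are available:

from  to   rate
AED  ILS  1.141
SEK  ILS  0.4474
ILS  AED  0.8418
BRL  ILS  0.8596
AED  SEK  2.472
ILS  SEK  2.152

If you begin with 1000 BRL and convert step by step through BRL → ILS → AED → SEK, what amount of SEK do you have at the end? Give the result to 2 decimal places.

1000 BRL × 0.8596 = 859.6 ILS
859.6 ILS × 0.8418 = 723.61128 AED
723.61128 AED × 2.472 = 1788.76708416 SEK

1788.77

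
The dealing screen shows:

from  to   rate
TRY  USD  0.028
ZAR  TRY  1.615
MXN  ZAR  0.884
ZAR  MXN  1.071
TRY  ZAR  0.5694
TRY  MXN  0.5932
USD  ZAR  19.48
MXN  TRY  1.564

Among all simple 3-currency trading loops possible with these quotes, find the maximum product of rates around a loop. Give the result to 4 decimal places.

MXN→TRY→ZAR→MXN: 1.564 × 0.5694 × 1.071 = 0.95377
TRY→USD→ZAR→TRY: 0.028 × 19.48 × 1.615 = 0.88089
MXN→ZAR→TRY→MXN: 0.884 × 1.615 × 0.5932 = 0.84689
Maximum is MXN→TRY→ZAR→MXN at 0.9538; no arbitrage — every cycle loses value.

0.9538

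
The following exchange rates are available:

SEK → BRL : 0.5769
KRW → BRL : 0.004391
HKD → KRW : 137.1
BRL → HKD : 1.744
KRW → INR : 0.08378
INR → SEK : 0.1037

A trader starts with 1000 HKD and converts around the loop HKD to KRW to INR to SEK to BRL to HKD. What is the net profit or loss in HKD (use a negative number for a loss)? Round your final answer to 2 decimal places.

1000 HKD × 137.1 = 137100 KRW
137100 KRW × 0.08378 = 11486.238 INR
11486.238 INR × 0.1037 = 1191.1228806 SEK
1191.1228806 SEK × 0.5769 = 687.15878981814 BRL
687.15878981814 BRL × 1.744 = 1198.40492944283616 HKD
Net change: 1198.40492944283616 − 1000 = 198.40492944283616 HKD

198.40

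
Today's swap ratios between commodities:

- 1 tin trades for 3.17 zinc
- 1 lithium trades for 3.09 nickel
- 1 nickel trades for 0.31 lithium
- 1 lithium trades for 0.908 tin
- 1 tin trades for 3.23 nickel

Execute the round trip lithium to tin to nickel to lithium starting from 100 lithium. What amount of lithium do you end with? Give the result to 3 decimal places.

100 lithium × 0.908 = 90.8 tin
90.8 tin × 3.23 = 293.284 nickel
293.284 nickel × 0.31 = 90.91804 lithium

90.918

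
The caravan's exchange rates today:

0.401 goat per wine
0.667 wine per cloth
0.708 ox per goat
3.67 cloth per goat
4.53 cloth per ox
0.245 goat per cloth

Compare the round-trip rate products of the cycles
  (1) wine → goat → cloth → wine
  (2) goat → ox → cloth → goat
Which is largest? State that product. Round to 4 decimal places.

0.9816

(1) 0.401 × 3.67 × 0.667 = 0.98160
(2) 0.708 × 4.53 × 0.245 = 0.78577
Highest is cycle (1) at 0.9816 (≤1, no arbitrage).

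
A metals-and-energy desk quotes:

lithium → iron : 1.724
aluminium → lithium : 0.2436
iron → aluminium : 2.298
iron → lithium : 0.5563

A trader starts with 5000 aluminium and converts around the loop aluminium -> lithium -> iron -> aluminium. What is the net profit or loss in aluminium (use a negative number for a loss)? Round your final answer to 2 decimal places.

-174.59

5000 aluminium × 0.2436 = 1218 lithium
1218 lithium × 1.724 = 2099.832 iron
2099.832 iron × 2.298 = 4825.413936 aluminium
Net change: 4825.413936 − 5000 = -174.586064 aluminium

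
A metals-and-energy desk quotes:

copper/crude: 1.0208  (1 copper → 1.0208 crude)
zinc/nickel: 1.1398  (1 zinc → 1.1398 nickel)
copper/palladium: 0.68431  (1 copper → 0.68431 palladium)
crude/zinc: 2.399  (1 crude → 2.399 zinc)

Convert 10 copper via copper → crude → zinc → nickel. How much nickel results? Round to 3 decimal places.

27.913

10 copper × 1.0208 = 10.208 crude
10.208 crude × 2.399 = 24.488992 zinc
24.488992 zinc × 1.1398 = 27.9125530816 nickel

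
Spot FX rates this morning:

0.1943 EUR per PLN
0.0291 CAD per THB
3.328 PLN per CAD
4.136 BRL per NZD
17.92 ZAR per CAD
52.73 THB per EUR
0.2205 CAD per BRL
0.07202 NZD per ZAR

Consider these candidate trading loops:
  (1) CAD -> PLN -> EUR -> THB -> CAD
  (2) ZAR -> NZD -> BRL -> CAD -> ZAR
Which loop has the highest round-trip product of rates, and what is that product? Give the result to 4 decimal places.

(1) 3.328 × 0.1943 × 52.73 × 0.0291 = 0.99222
(2) 0.07202 × 4.136 × 0.2205 × 17.92 = 1.17701
Highest is cycle (2) at 1.1770 (>1, arbitrage).

1.1770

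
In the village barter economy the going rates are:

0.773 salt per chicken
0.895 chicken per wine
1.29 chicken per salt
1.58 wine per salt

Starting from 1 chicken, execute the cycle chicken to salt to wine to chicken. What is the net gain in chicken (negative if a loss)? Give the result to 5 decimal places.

0.09310

1 chicken × 0.773 = 0.773 salt
0.773 salt × 1.58 = 1.22134 wine
1.22134 wine × 0.895 = 1.0930993 chicken
Net change: 1.0930993 − 1 = 0.0930993 chicken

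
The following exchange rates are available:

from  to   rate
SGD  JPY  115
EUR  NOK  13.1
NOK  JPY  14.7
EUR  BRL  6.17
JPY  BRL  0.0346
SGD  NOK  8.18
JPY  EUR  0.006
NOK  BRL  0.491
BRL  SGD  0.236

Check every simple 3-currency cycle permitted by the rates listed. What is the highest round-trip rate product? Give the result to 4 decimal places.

1.1554

NOK→JPY→EUR→NOK: 14.7 × 0.006 × 13.1 = 1.15542
BRL→SGD→NOK→BRL: 0.236 × 8.18 × 0.491 = 0.94787
BRL→SGD→JPY→BRL: 0.236 × 115 × 0.0346 = 0.93904
Maximum is NOK→JPY→EUR→NOK at 1.1554; arbitrage exists.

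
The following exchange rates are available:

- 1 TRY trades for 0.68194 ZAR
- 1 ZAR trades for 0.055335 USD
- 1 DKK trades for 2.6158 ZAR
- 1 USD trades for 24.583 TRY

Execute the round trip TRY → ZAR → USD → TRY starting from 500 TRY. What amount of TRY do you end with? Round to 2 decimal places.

463.82

500 TRY × 0.68194 = 340.97 ZAR
340.97 ZAR × 0.055335 = 18.86757495 USD
18.86757495 USD × 24.583 = 463.82159499585 TRY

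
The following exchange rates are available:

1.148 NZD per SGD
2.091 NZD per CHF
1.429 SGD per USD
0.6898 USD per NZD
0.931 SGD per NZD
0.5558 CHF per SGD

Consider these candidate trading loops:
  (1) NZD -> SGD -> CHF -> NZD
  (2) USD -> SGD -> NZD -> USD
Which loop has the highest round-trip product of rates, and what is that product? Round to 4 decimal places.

(1) 0.931 × 0.5558 × 2.091 = 1.08199
(2) 1.429 × 1.148 × 0.6898 = 1.13161
Highest is cycle (2) at 1.1316 (>1, arbitrage).

1.1316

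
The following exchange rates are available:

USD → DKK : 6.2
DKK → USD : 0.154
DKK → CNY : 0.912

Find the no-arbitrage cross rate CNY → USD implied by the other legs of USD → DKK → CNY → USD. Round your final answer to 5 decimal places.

Known legs of the cycle: 6.2 × 0.912 = 5.6544
For no arbitrage the full-cycle product must be 1, so the missing rate is 1 / 5.6544 ≈ 0.1768534.

0.17685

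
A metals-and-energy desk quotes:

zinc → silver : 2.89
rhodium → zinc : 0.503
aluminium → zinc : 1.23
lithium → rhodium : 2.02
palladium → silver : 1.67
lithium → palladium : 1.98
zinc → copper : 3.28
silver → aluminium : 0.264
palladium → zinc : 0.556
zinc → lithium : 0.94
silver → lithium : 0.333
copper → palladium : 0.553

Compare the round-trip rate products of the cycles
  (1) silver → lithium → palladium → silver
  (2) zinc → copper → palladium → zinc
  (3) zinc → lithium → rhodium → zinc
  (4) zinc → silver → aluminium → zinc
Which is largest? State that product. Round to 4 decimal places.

1.1011

(1) 0.333 × 1.98 × 1.67 = 1.10110
(2) 3.28 × 0.553 × 0.556 = 1.00850
(3) 0.94 × 2.02 × 0.503 = 0.95510
(4) 2.89 × 0.264 × 1.23 = 0.93844
Highest is cycle (1) at 1.1011 (>1, arbitrage).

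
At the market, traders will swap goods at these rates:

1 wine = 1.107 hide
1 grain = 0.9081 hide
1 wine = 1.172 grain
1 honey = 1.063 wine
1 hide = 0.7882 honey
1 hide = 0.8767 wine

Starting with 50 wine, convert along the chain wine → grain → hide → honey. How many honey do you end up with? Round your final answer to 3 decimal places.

41.944

50 wine × 1.172 = 58.6 grain
58.6 grain × 0.9081 = 53.21466 hide
53.21466 hide × 0.7882 = 41.943795012 honey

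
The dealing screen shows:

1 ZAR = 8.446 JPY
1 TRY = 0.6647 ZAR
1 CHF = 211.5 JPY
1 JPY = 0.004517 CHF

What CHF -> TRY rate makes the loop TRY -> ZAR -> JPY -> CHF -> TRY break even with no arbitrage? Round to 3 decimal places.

39.434

Known legs of the cycle: 0.6647 × 8.446 × 0.004517 = 0.0253586918554
For no arbitrage the full-cycle product must be 1, so the missing rate is 1 / 0.0253586918554 ≈ 39.43421.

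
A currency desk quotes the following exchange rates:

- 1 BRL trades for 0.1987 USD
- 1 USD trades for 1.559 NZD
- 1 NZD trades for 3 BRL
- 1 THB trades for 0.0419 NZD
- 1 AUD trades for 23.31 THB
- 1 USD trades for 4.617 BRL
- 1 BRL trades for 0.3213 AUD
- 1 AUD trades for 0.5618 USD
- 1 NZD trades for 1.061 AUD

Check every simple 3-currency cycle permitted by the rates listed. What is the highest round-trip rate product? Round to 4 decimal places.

AUD→THB→NZD→AUD: 23.31 × 0.0419 × 1.061 = 1.03627
USD→NZD→BRL→USD: 1.559 × 3 × 0.1987 = 0.92932
AUD→USD→NZD→AUD: 0.5618 × 1.559 × 1.061 = 0.92927
AUD→USD→BRL→AUD: 0.5618 × 4.617 × 0.3213 = 0.83340
Maximum is AUD→THB→NZD→AUD at 1.0363; arbitrage exists.

1.0363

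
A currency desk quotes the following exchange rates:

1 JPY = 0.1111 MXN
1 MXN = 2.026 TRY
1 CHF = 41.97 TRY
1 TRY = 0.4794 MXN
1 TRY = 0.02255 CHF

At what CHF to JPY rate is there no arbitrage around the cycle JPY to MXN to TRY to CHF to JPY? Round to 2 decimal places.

Known legs of the cycle: 0.1111 × 2.026 × 0.02255 = 0.00507574793
For no arbitrage the full-cycle product must be 1, so the missing rate is 1 / 0.00507574793 ≈ 197.0153.

197.02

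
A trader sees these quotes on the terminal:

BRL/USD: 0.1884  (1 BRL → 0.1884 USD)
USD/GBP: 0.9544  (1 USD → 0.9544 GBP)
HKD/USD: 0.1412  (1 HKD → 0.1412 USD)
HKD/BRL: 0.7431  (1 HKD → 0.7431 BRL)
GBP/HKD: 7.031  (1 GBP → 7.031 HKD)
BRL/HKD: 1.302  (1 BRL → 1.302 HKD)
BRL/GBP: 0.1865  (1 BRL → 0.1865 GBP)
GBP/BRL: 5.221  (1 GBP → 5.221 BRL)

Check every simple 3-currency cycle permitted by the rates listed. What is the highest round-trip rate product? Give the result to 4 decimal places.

0.9744

GBP→HKD→BRL→GBP: 7.031 × 0.7431 × 0.1865 = 0.97441
USD→GBP→HKD→USD: 0.9544 × 7.031 × 0.1412 = 0.94751
USD→GBP→BRL→USD: 0.9544 × 5.221 × 0.1884 = 0.93878
Maximum is GBP→HKD→BRL→GBP at 0.9744; no arbitrage — every cycle loses value.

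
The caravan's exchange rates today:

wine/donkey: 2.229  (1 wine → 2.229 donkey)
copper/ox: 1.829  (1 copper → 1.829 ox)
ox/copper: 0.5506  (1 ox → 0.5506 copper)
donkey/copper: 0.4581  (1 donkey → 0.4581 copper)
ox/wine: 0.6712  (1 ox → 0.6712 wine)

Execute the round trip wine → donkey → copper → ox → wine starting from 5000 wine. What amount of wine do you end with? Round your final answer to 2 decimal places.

5000 wine × 2.229 = 11145 donkey
11145 donkey × 0.4581 = 5105.5245 copper
5105.5245 copper × 1.829 = 9338.0043105 ox
9338.0043105 ox × 0.6712 = 6267.6684932076 wine

6267.67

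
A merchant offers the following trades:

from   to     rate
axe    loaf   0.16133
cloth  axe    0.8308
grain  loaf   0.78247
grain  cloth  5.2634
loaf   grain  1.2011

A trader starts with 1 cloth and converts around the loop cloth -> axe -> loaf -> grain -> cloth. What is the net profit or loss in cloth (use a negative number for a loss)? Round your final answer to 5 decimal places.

-0.15266

1 cloth × 0.8308 = 0.8308 axe
0.8308 axe × 0.16133 = 0.134032964 loaf
0.134032964 loaf × 1.2011 = 0.1609869930604 grain
0.1609869930604 grain × 5.2634 = 0.84733893927410936 cloth
Net change: 0.84733893927410936 − 1 = -0.15266106072589064 cloth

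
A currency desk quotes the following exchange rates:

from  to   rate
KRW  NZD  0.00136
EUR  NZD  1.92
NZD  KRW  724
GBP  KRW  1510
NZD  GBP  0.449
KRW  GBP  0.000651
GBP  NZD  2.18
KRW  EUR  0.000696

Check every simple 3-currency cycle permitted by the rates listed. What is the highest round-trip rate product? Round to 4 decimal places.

1.0275

NZD→KRW→GBP→NZD: 724 × 0.000651 × 2.18 = 1.02749
EUR→NZD→KRW→EUR: 1.92 × 724 × 0.000696 = 0.96750
NZD→GBP→KRW→NZD: 0.449 × 1510 × 0.00136 = 0.92207
Maximum is NZD→KRW→GBP→NZD at 1.0275; arbitrage exists.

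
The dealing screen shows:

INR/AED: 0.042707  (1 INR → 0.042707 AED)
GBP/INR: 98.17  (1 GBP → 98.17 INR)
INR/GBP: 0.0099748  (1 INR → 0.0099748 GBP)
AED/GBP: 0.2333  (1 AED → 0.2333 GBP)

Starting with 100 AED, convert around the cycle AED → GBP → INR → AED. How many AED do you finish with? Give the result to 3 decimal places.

97.812

100 AED × 0.2333 = 23.33 GBP
23.33 GBP × 98.17 = 2290.3061 INR
2290.3061 INR × 0.042707 = 97.8121026127 AED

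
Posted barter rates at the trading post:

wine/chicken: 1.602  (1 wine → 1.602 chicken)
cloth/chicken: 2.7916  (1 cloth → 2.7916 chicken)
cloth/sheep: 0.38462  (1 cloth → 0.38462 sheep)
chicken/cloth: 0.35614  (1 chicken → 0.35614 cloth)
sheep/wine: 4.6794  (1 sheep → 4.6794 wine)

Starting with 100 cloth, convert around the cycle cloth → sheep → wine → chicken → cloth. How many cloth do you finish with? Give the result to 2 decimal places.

102.68

100 cloth × 0.38462 = 38.462 sheep
38.462 sheep × 4.6794 = 179.9790828 wine
179.9790828 wine × 1.602 = 288.3264906456 chicken
288.3264906456 chicken × 0.35614 = 102.684596378523984 cloth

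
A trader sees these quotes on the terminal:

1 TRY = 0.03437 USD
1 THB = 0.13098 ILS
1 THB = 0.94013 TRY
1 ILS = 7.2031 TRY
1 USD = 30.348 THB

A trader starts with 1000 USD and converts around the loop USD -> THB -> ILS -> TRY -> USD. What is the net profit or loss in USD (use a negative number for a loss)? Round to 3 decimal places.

-15.912

1000 USD × 30.348 = 30348 THB
30348 THB × 0.13098 = 3974.98104 ILS
3974.98104 ILS × 7.2031 = 28632.185929224 TRY
28632.185929224 TRY × 0.03437 = 984.08823038742888 USD
Net change: 984.08823038742888 − 1000 = -15.91176961257112 USD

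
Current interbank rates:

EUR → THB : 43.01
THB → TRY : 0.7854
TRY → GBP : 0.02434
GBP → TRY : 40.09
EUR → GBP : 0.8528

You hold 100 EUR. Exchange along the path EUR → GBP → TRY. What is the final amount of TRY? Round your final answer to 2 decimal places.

3418.88

100 EUR × 0.8528 = 85.28 GBP
85.28 GBP × 40.09 = 3418.8752 TRY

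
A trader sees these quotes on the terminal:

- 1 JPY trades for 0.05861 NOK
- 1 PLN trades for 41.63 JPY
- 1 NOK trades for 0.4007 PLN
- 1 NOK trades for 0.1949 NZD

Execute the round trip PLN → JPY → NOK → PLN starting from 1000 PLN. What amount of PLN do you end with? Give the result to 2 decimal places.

1000 PLN × 41.63 = 41630 JPY
41630 JPY × 0.05861 = 2439.9343 NOK
2439.9343 NOK × 0.4007 = 977.68167401 PLN

977.68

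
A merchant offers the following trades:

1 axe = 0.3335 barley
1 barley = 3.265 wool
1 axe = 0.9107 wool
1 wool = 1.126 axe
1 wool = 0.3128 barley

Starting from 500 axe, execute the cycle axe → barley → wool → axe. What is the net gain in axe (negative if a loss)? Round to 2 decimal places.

113.04

500 axe × 0.3335 = 166.75 barley
166.75 barley × 3.265 = 544.43875 wool
544.43875 wool × 1.126 = 613.0380325 axe
Net change: 613.0380325 − 500 = 113.0380325 axe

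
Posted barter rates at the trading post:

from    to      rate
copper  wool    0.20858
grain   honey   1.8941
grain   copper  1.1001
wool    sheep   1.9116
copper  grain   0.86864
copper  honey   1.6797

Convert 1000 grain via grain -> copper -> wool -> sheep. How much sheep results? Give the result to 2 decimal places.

438.63

1000 grain × 1.1001 = 1100.1 copper
1100.1 copper × 0.20858 = 229.458858 wool
229.458858 wool × 1.9116 = 438.6335529528 sheep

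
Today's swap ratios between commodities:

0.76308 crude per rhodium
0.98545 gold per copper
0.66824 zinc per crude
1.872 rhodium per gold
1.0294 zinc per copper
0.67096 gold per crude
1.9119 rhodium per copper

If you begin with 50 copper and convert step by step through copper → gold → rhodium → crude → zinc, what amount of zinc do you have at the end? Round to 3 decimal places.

47.034

50 copper × 0.98545 = 49.2725 gold
49.2725 gold × 1.872 = 92.23812 rhodium
92.23812 rhodium × 0.76308 = 70.3850646096 crude
70.3850646096 crude × 0.66824 = 47.034115574719104 zinc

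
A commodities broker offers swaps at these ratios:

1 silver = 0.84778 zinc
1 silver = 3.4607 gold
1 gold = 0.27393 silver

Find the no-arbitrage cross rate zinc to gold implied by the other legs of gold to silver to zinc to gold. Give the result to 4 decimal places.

Known legs of the cycle: 0.27393 × 0.84778 = 0.2322323754
For no arbitrage the full-cycle product must be 1, so the missing rate is 1 / 0.2322323754 ≈ 4.306032.

4.3060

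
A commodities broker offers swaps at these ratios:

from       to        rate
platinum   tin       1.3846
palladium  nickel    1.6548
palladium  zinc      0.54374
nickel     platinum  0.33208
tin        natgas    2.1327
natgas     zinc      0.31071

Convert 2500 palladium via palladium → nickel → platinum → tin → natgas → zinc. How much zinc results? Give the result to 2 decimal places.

1260.48

2500 palladium × 1.6548 = 4137 nickel
4137 nickel × 0.33208 = 1373.81496 platinum
1373.81496 platinum × 1.3846 = 1902.184193616 tin
1902.184193616 tin × 2.1327 = 4056.7882297248432 natgas
4056.7882297248432 natgas × 0.31071 = 1260.484670857806030672 zinc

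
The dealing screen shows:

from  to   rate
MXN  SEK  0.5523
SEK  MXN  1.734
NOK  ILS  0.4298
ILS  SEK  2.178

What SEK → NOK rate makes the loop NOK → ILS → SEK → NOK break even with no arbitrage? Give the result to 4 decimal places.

1.0683

Known legs of the cycle: 0.4298 × 2.178 = 0.9361044
For no arbitrage the full-cycle product must be 1, so the missing rate is 1 / 0.9361044 ≈ 1.068257.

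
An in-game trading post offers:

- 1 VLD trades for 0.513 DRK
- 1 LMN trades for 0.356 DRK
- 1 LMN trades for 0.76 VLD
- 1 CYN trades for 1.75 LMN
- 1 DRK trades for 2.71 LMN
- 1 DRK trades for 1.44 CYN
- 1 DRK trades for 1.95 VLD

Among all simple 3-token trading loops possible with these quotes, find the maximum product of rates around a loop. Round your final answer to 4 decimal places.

1.0566

VLD→DRK→LMN→VLD: 0.513 × 2.71 × 0.76 = 1.05657
CYN→LMN→DRK→CYN: 1.75 × 0.356 × 1.44 = 0.89712
Maximum is VLD→DRK→LMN→VLD at 1.0566; arbitrage exists.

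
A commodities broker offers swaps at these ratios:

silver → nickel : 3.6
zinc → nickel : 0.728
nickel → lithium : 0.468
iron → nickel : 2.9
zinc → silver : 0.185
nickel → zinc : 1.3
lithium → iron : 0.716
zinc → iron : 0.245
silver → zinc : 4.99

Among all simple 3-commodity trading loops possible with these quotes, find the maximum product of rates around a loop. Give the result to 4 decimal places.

0.9718

nickel→lithium→iron→nickel: 0.468 × 0.716 × 2.9 = 0.97176
nickel→zinc→iron→nickel: 1.3 × 0.245 × 2.9 = 0.92365
nickel→zinc→silver→nickel: 1.3 × 0.185 × 3.6 = 0.86580
Maximum is nickel→lithium→iron→nickel at 0.9718; no arbitrage — every cycle loses value.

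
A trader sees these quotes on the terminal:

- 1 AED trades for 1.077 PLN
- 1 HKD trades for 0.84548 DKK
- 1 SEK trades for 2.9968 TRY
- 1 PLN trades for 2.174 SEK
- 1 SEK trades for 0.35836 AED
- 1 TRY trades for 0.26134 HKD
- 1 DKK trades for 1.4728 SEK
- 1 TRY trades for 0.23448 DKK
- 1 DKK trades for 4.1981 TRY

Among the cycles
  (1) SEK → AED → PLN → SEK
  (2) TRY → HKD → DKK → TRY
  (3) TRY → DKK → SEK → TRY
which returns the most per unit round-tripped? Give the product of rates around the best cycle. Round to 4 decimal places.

(1) 0.35836 × 1.077 × 2.174 = 0.83906
(2) 0.26134 × 0.84548 × 4.1981 = 0.92760
(3) 0.23448 × 1.4728 × 2.9968 = 1.03492
Highest is cycle (3) at 1.0349 (>1, arbitrage).

1.0349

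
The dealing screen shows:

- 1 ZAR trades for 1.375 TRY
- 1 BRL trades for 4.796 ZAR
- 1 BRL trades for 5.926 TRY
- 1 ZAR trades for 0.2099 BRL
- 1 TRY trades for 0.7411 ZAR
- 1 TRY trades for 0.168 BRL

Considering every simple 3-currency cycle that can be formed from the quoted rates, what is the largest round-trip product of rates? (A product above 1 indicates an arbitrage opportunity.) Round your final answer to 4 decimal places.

ZAR→TRY→BRL→ZAR: 1.375 × 0.168 × 4.796 = 1.10788
ZAR→BRL→TRY→ZAR: 0.2099 × 5.926 × 0.7411 = 0.92183
Maximum is ZAR→TRY→BRL→ZAR at 1.1079; arbitrage exists.

1.1079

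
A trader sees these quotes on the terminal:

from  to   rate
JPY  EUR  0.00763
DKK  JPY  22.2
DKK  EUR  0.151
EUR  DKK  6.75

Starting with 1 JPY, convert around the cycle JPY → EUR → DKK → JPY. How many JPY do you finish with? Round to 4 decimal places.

1 JPY × 0.00763 = 0.00763 EUR
0.00763 EUR × 6.75 = 0.0515025 DKK
0.0515025 DKK × 22.2 = 1.1433555 JPY

1.1434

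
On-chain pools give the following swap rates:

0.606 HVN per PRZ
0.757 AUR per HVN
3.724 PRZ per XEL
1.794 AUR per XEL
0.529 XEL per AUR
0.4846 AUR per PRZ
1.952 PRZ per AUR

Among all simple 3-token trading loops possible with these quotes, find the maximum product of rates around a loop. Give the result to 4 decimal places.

0.9547

AUR→XEL→PRZ→AUR: 0.529 × 3.724 × 0.4846 = 0.95466
HVN→AUR→PRZ→HVN: 0.757 × 1.952 × 0.606 = 0.89546
Maximum is AUR→XEL→PRZ→AUR at 0.9547; no arbitrage — every cycle loses value.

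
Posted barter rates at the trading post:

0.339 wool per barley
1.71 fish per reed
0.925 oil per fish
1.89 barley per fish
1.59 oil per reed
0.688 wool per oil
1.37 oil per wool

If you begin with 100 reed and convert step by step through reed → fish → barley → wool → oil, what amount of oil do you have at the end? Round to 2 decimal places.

150.10

100 reed × 1.71 = 171 fish
171 fish × 1.89 = 323.19 barley
323.19 barley × 0.339 = 109.56141 wool
109.56141 wool × 1.37 = 150.0991317 oil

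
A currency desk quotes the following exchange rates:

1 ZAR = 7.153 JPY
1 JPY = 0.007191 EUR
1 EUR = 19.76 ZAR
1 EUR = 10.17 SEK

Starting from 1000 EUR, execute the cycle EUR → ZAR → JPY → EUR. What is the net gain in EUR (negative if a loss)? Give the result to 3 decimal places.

16.400

1000 EUR × 19.76 = 19760 ZAR
19760 ZAR × 7.153 = 141343.28 JPY
141343.28 JPY × 0.007191 = 1016.39952648 EUR
Net change: 1016.39952648 − 1000 = 16.39952648 EUR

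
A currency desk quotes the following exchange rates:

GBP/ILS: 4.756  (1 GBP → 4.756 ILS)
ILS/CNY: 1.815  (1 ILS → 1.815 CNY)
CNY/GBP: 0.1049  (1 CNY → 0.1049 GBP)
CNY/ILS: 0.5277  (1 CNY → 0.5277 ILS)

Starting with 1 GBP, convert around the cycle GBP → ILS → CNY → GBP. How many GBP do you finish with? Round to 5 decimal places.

0.90551

1 GBP × 4.756 = 4.756 ILS
4.756 ILS × 1.815 = 8.63214 CNY
8.63214 CNY × 0.1049 = 0.905511486 GBP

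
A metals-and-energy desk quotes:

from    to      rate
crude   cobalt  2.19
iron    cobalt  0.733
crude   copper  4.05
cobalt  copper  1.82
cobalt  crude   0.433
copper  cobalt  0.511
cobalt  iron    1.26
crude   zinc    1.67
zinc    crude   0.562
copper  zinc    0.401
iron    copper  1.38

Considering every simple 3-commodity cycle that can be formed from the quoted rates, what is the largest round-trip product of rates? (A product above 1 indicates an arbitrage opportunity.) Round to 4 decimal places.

0.9127

crude→copper→zinc→crude: 4.05 × 0.401 × 0.562 = 0.91272
cobalt→crude→copper→cobalt: 0.433 × 4.05 × 0.511 = 0.89612
cobalt→iron→copper→cobalt: 1.26 × 1.38 × 0.511 = 0.88853
Maximum is crude→copper→zinc→crude at 0.9127; no arbitrage — every cycle loses value.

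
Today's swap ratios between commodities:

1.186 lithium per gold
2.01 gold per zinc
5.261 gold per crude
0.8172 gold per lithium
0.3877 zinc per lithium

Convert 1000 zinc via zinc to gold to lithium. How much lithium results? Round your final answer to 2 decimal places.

2383.86

1000 zinc × 2.01 = 2010 gold
2010 gold × 1.186 = 2383.86 lithium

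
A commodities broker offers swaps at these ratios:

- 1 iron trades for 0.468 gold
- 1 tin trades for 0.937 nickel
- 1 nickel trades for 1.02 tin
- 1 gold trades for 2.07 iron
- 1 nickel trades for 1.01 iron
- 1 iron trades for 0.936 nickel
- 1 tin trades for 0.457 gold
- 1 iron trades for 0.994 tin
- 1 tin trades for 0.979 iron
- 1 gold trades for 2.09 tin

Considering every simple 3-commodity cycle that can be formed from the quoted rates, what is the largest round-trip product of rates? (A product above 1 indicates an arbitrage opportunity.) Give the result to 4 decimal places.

0.9576

tin→iron→gold→tin: 0.979 × 0.468 × 2.09 = 0.95758
tin→nickel→iron→tin: 0.937 × 1.01 × 0.994 = 0.94069
tin→gold→iron→tin: 0.457 × 2.07 × 0.994 = 0.94031
tin→iron→nickel→tin: 0.979 × 0.936 × 1.02 = 0.93467
Maximum is tin→iron→gold→tin at 0.9576; no arbitrage — every cycle loses value.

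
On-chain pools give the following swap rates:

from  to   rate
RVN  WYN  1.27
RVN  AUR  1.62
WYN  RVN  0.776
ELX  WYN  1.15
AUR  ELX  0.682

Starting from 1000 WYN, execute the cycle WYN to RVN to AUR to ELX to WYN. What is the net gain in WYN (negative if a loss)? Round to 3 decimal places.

-14.041

1000 WYN × 0.776 = 776 RVN
776 RVN × 1.62 = 1257.12 AUR
1257.12 AUR × 0.682 = 857.35584 ELX
857.35584 ELX × 1.15 = 985.959216 WYN
Net change: 985.959216 − 1000 = -14.040784 WYN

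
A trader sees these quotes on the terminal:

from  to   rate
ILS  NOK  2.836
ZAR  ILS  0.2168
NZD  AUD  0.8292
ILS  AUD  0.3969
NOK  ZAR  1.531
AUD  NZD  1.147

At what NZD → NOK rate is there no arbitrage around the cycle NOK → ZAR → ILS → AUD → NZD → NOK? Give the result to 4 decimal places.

6.6179

Known legs of the cycle: 1.531 × 0.2168 × 0.3969 × 1.147 = 0.15110505225144
For no arbitrage the full-cycle product must be 1, so the missing rate is 1 / 0.15110505225144 ≈ 6.617912.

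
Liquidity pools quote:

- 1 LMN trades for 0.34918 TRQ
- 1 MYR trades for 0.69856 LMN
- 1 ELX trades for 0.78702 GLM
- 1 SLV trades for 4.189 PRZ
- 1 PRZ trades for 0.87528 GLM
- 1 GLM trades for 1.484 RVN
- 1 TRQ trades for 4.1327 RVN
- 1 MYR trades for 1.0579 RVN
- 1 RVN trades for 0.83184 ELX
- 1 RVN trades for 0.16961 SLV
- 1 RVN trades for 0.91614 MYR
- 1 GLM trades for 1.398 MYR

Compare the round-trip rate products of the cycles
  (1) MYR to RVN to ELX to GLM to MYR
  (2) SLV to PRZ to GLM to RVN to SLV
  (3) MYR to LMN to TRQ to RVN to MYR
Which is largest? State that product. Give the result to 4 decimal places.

0.9682

(1) 1.0579 × 0.83184 × 0.78702 × 1.398 = 0.96823
(2) 4.189 × 0.87528 × 1.484 × 0.16961 = 0.92287
(3) 0.69856 × 0.34918 × 4.1327 × 0.91614 = 0.92353
Highest is cycle (1) at 0.9682 (≤1, no arbitrage).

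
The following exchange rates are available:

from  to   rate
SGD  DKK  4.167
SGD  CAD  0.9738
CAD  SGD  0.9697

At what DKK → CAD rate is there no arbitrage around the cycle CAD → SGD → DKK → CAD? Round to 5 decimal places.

0.24748

Known legs of the cycle: 0.9697 × 4.167 = 4.0407399
For no arbitrage the full-cycle product must be 1, so the missing rate is 1 / 4.0407399 ≈ 0.2474794.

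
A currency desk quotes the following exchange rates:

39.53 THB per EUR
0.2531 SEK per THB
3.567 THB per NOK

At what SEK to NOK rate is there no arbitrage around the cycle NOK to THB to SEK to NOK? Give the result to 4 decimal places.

Known legs of the cycle: 3.567 × 0.2531 = 0.9028077
For no arbitrage the full-cycle product must be 1, so the missing rate is 1 / 0.9028077 ≈ 1.107656.

1.1077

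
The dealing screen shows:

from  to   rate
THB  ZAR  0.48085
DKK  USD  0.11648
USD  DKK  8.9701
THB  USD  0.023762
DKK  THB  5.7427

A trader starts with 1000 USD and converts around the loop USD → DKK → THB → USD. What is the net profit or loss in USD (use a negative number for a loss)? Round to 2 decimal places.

1000 USD × 8.9701 = 8970.1 DKK
8970.1 DKK × 5.7427 = 51512.59327 THB
51512.59327 THB × 0.023762 = 1224.04224128174 USD
Net change: 1224.04224128174 − 1000 = 224.04224128174 USD

224.04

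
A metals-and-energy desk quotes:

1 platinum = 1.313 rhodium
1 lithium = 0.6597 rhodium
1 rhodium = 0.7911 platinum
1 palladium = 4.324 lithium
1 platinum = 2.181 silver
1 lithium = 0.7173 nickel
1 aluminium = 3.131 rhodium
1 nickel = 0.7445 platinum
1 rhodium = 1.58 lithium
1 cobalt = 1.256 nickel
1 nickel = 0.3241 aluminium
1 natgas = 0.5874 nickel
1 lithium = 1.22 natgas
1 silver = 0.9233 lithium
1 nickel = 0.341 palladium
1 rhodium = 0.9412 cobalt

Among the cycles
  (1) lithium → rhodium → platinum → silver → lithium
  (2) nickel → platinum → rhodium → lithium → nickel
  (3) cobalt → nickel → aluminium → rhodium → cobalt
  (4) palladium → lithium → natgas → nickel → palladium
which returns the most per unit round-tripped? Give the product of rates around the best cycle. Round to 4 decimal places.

1.1996

(1) 0.6597 × 0.7911 × 2.181 × 0.9233 = 1.05094
(2) 0.7445 × 1.313 × 1.58 × 0.7173 = 1.10787
(3) 1.256 × 0.3241 × 3.131 × 0.9412 = 1.19959
(4) 4.324 × 1.22 × 0.5874 × 0.341 = 1.05666
Highest is cycle (3) at 1.1996 (>1, arbitrage).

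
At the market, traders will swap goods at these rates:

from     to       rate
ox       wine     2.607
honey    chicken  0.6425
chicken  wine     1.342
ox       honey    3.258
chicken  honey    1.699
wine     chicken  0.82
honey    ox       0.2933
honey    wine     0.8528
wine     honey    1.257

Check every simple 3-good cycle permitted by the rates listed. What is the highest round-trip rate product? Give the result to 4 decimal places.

1.1881

wine→chicken→honey→wine: 0.82 × 1.699 × 0.8528 = 1.18810
wine→honey→chicken→wine: 1.257 × 0.6425 × 1.342 = 1.08383
wine→honey→ox→wine: 1.257 × 0.2933 × 2.607 = 0.96114
Maximum is wine→chicken→honey→wine at 1.1881; arbitrage exists.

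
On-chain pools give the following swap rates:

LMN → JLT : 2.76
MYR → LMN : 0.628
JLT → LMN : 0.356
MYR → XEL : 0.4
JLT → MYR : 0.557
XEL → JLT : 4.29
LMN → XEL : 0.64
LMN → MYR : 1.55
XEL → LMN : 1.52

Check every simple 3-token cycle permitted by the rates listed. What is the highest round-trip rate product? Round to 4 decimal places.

JLT→LMN→XEL→JLT: 0.356 × 0.64 × 4.29 = 0.97743
JLT→MYR→LMN→JLT: 0.557 × 0.628 × 2.76 = 0.96544
JLT→MYR→XEL→JLT: 0.557 × 0.4 × 4.29 = 0.95581
LMN→MYR→XEL→LMN: 1.55 × 0.4 × 1.52 = 0.94240
Maximum is JLT→LMN→XEL→JLT at 0.9774; no arbitrage — every cycle loses value.

0.9774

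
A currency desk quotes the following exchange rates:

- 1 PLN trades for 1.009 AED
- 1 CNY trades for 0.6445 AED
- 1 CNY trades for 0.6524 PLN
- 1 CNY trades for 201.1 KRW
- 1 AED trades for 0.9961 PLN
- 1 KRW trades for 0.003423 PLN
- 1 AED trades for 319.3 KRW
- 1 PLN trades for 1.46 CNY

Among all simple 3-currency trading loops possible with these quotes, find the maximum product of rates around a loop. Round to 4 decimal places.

AED→KRW→PLN→AED: 319.3 × 0.003423 × 1.009 = 1.10280
CNY→KRW→PLN→CNY: 201.1 × 0.003423 × 1.46 = 1.00501
AED→PLN→CNY→AED: 0.9961 × 1.46 × 0.6445 = 0.93730
Maximum is AED→KRW→PLN→AED at 1.1028; arbitrage exists.

1.1028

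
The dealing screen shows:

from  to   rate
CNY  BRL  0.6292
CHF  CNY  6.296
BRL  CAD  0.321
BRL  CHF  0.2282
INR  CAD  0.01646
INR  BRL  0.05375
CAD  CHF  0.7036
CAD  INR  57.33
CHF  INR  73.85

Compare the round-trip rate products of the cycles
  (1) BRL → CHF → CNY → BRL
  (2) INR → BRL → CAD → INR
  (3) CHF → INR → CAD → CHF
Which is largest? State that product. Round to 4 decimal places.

(1) 0.2282 × 6.296 × 0.6292 = 0.90400
(2) 0.05375 × 0.321 × 57.33 = 0.98916
(3) 73.85 × 0.01646 × 0.7036 = 0.85528
Highest is cycle (2) at 0.9892 (≤1, no arbitrage).

0.9892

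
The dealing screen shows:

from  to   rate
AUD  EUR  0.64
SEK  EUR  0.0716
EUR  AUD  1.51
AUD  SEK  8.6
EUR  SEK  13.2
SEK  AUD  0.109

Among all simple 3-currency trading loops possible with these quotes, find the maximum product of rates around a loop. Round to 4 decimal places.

0.9298

AUD→SEK→EUR→AUD: 8.6 × 0.0716 × 1.51 = 0.92980
AUD→EUR→SEK→AUD: 0.64 × 13.2 × 0.109 = 0.92083
Maximum is AUD→SEK→EUR→AUD at 0.9298; no arbitrage — every cycle loses value.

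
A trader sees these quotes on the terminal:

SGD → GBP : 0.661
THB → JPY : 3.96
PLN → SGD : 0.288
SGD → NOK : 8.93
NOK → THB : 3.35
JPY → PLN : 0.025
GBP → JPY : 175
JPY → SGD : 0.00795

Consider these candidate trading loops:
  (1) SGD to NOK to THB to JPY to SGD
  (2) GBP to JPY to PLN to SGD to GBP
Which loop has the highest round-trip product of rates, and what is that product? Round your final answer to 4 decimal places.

0.9418

(1) 8.93 × 3.35 × 3.96 × 0.00795 = 0.94180
(2) 175 × 0.025 × 0.288 × 0.661 = 0.83286
Highest is cycle (1) at 0.9418 (≤1, no arbitrage).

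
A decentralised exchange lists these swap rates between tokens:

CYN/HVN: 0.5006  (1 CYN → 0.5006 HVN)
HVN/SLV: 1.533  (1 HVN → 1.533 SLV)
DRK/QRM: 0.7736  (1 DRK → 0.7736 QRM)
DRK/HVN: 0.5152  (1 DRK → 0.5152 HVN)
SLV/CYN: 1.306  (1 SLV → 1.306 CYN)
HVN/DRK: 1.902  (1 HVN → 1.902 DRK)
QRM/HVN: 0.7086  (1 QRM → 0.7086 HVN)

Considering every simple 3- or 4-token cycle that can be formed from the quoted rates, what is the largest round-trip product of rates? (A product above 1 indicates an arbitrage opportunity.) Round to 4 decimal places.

1.0426

DRK→QRM→HVN→DRK: 0.7736 × 0.7086 × 1.902 = 1.04262
SLV→CYN→HVN→SLV: 1.306 × 0.5006 × 1.533 = 1.00225
Maximum is DRK→QRM→HVN→DRK at 1.0426; arbitrage exists.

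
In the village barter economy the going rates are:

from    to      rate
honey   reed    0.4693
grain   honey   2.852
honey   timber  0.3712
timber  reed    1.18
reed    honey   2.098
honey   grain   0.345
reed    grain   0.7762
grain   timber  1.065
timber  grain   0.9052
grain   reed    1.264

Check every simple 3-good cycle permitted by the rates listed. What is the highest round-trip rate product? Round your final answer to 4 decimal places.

1.0389

honey→reed→grain→honey: 0.4693 × 0.7762 × 2.852 = 1.03890
timber→reed→grain→timber: 1.18 × 0.7762 × 1.065 = 0.97545
timber→grain→honey→timber: 0.9052 × 2.852 × 0.3712 = 0.95830
timber→reed→honey→timber: 1.18 × 2.098 × 0.3712 = 0.91896
honey→grain→reed→honey: 0.345 × 1.264 × 2.098 = 0.91490
Maximum is honey→reed→grain→honey at 1.0389; arbitrage exists.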